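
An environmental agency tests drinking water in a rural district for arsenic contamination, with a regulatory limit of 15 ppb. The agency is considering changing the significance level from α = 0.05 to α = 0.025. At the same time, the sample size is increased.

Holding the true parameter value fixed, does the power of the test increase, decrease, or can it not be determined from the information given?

Cannot be determined from the information given.

The first change alone would make β increase; the second alone would make β decrease. Which effect dominates depends on the magnitudes, which are not given.
Since power = 1 − β, the effect on power is likewise indeterminate.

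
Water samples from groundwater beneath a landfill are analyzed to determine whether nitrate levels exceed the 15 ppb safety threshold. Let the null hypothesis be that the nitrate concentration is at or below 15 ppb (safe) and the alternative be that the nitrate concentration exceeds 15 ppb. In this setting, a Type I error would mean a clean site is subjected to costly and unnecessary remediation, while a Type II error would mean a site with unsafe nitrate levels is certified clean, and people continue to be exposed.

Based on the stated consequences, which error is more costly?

The Type II consequence (a site with unsafe nitrate levels is certified clean, and people continue to be exposed) is more severe than the Type I consequence (a clean site is subjected to costly and unnecessary remediation).

Type II error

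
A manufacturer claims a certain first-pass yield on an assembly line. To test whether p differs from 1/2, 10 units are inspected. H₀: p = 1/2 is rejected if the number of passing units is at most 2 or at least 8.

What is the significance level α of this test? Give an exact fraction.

7/64

Under H₀, Y ~ Binomial(10, 1/2); α is the probability of landing in either tail, P(Y ≤ 2) + P(Y ≥ 8).
The two tails are symmetric, so α = 2·(1 + 10 + 45)/2^10 = 112/1024 = 7/64.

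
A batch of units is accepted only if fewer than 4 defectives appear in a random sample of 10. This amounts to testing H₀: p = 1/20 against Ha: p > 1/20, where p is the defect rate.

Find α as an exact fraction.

2632954721/2560000000000

Under H₀, X ~ Binomial(10, 1/20); the Type I error rate is P(X ≥ 4).
Via the complement, α = 1 − Σ_{j=0}^{3} C(10,j)(1/20)^j(19/20)^{10-j} = 2632954721/2560000000000.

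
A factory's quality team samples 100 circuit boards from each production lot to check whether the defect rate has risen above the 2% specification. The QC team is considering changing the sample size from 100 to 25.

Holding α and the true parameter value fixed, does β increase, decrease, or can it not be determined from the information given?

Reducing n widens both sampling distributions, so the test has less ability to distinguish Ha from H₀.

It increases.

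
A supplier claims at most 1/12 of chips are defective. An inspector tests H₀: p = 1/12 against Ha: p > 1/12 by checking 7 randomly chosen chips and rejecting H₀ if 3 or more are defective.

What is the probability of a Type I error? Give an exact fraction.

α = P(reject H₀ | H₀ true) = P(X ≥ 3 | p = 1/12), X ~ Binomial(7, 1/12).
α = 1 − P(X ≤ 2) = 1 − 11756723/11943936 = 187213/11943936.

187213/11943936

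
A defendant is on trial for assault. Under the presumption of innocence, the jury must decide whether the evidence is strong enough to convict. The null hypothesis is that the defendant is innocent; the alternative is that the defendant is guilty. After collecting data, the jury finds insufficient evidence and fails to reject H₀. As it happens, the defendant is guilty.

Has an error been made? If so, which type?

H₀ was not rejected, but H₀ is actually false.
Failing to reject a false null hypothesis is a Type II error (false negative).

Type II error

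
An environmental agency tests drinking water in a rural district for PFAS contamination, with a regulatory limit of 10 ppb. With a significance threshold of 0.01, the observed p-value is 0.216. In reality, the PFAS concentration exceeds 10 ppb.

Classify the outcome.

The conventional null hypothesis is that the PFAS concentration is at or below 10 ppb (safe).
Since p = 0.216 ≥ α = 0.01, H₀ is not rejected.
H₀ is false (actually the PFAS concentration exceeds 10 ppb).
Failing to reject a false H₀ is a Type II error.

Type II error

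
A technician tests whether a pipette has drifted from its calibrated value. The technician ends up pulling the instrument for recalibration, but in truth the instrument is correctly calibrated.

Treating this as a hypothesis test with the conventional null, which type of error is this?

The null hypothesis here is that the instrument is correctly calibrated.
'Pulling the instrument for recalibration' corresponds to rejecting H₀.
H₀ was rejected but H₀ is true — a Type I error (false positive).

Type I error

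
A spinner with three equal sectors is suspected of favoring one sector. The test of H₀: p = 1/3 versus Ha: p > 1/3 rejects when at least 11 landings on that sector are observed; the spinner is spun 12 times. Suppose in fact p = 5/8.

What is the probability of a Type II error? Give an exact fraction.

66717523611/68719476736

Under the alternative p = 5/8, S ~ Binomial(12, 5/8); β is the probability the test does not reject, P(S < 11).
Equivalently, β = 1 − P(S ≥ 11) = 66717523611/68719476736.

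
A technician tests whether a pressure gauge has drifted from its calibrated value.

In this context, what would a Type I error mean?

With the conventional null hypothesis that the instrument is correctly calibrated:
A Type I error is rejecting H₀ when H₀ is true.
Here that means pulling the instrument for recalibration when actually the instrument is correctly calibrated.

A Type I error would mean concluding that the instrument has drifted out of calibration when in fact the instrument is correctly calibrated.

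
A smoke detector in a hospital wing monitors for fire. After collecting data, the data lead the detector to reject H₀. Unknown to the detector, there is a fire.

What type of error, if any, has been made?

The conventional null hypothesis here is that there is no fire.
The test rejected a false H₀ — the decision matches the true state.

No error — this is a correct decision.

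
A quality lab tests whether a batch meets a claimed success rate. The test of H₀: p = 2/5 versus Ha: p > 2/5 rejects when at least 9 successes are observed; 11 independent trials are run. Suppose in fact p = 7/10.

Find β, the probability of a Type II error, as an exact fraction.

β = P(fail to reject H₀ | Ha true) = P(S ≤ 8 | p = 7/10), S ~ Binomial(11, 7/10).
Adding the binomial probabilities P(S=0)+…+P(S=8) at p = 7/10 gives 2749038183/4000000000.

2749038183/4000000000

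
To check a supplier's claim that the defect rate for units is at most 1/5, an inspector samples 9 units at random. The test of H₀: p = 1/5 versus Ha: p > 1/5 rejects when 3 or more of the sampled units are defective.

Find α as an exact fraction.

Under H₀, X ~ Binomial(9, 1/5); the Type I error rate is P(X ≥ 3).
Via the complement, α = 1 − Σ_{j=0}^{2} C(9,j)(1/5)^j(4/5)^{9-j} = 511333/1953125.

511333/1953125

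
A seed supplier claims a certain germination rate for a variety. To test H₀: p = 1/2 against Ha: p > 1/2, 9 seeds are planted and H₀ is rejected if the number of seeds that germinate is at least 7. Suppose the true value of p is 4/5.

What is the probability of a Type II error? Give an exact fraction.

511333/1953125

Under the alternative p = 4/5, Y ~ Binomial(9, 4/5); β is the probability the test does not reject, P(Y < 7).
Equivalently, β = 1 − P(Y ≥ 7) = 511333/1953125.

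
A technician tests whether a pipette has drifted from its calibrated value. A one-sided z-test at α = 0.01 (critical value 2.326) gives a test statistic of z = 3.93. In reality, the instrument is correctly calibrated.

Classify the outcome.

Type I error

The conventional null hypothesis is that the instrument is correctly calibrated.
Since z = 3.93 > z* = 2.326, H₀ is rejected.
H₀ is true (actually the instrument is correctly calibrated).
Rejecting a true H₀ is a Type I error.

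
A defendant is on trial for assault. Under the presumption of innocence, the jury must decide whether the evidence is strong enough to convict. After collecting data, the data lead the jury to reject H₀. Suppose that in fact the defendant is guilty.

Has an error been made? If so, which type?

No error — this is a correct decision.

The conventional null hypothesis here is that the defendant is innocent.
The test rejected a false H₀ — the decision matches the true state.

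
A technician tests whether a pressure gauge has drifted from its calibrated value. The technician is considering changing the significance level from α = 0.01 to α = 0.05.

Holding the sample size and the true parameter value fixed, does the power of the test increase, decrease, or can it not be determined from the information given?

It increases.

A larger α widens the rejection region, so when the alternative is true more outcomes lead to rejection — failing to reject becomes less likely.
Since power = 1 − β and β decreases, power increases.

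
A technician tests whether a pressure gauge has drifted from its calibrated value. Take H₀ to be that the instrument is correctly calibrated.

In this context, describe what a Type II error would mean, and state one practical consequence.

A Type II error would mean concluding that the instrument is correctly calibrated (or at least failing to establish that the instrument has drifted out of calibration) when in fact the instrument has drifted out of calibration. Consequence: an out-of-calibration instrument continues producing bad measurements.

A Type II error is failing to reject H₀ when H₀ is false.
Here that means leaving the instrument in service when actually the instrument has drifted out of calibration.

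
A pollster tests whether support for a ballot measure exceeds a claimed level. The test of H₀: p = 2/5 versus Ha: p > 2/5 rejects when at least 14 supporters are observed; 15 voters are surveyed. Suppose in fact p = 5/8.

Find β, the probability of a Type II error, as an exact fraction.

Under the alternative p = 5/8, S ~ Binomial(15, 5/8); β is the probability the test does not reject, P(S < 14).
Summing C(15,j)·(5/8)^j·(3/8)^{15-j} for j = 0..13 gives 17439598153791/17592186044416.

17439598153791/17592186044416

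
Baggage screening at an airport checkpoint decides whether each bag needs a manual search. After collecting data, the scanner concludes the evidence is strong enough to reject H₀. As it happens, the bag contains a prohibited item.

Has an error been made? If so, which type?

The conventional null hypothesis here is that the bag contains no prohibited items.
The test rejected a false H₀ — the decision matches the true state.

Neither — the decision is correct.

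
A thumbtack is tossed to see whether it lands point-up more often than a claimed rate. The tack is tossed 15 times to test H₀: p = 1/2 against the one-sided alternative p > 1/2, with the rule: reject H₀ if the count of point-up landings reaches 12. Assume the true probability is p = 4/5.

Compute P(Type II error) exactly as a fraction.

10737240461/30517578125

Under the alternative p = 4/5, X ~ Binomial(15, 4/5); β is the probability the test does not reject, P(X < 12).
Summing C(15,j)·(4/5)^j·(1/5)^{15-j} for j = 0..11 gives 10737240461/30517578125.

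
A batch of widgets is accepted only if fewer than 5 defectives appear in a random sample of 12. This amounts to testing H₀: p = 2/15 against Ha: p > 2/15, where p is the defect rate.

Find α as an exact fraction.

α = P(reject H₀ | H₀ true) = P(K ≥ 5 | p = 2/15), K ~ Binomial(12, 2/15).
Computing the lower-tail complement: 1 − 8521938842287/8649755859375 = 127817017088/8649755859375.

127817017088/8649755859375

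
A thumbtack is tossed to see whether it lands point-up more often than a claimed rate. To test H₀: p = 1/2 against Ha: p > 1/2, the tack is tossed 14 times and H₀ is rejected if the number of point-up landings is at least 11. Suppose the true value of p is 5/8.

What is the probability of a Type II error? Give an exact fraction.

β = P(fail to reject H₀ | Ha true) = P(X ≤ 10 | p = 5/8), X ~ Binomial(14, 5/8).
Summing C(14,j)·(5/8)^j·(3/8)^{14-j} for j = 0..10 gives 1830419739927/2199023255552.

1830419739927/2199023255552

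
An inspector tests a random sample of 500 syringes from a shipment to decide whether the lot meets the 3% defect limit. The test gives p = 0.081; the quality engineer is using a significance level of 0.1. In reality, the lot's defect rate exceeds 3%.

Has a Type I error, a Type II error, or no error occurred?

No error — this is a correct decision.

The conventional null hypothesis is that the lot's defect rate is 3% (within specification).
Since p = 0.081 < α = 0.1, H₀ is rejected.
H₀ is false (actually the lot's defect rate exceeds 3%).
The decision matches the true state — no error.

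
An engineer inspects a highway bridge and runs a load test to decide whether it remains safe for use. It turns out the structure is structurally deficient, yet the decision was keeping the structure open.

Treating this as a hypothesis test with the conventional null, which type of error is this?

Type II error

The null hypothesis here is that the structure meets the required load capacity (safe).
'Keeping the structure open' corresponds to failing to reject H₀.
H₀ was not rejected but H₀ is false — a Type II error (false negative).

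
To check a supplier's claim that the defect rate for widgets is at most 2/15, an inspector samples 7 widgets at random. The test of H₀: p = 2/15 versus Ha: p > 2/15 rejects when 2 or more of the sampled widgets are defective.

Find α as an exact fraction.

1501316/6328125

The significance level is the probability, assuming p = 2/15, of seeing 2 or more defectives in 7 draws.
Via the complement, α = 1 − Σ_{j=0}^{1} C(7,j)(2/15)^j(13/15)^{7-j} = 1501316/6328125.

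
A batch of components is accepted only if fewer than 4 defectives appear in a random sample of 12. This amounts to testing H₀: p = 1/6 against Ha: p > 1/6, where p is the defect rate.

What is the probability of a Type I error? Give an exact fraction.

Under H₀, K ~ Binomial(12, 1/6); the Type I error rate is P(K ≥ 4).
Computing the lower-tail complement: 1 − 634765625/725594112 = 90828487/725594112.

90828487/725594112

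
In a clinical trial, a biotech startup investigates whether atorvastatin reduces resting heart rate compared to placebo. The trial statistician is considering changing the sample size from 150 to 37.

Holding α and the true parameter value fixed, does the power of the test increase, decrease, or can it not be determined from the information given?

With less data the test statistic is noisier; under Ha, more outcomes land inside the acceptance region.
Since power = 1 − β and β increases, power decreases.

It decreases.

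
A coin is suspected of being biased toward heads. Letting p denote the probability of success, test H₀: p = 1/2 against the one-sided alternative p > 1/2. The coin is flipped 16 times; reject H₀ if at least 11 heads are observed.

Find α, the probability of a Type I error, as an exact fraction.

6885/65536

Under H₀, S ~ Binomial(16, 1/2), and α = P(S ≥ 11).
P(S ≥ 11) = [C(16,11) + C(16,12) + C(16,13) + C(16,14) + C(16,15) + C(16,16)] / 2^16 = (4368 + 1820 + 560 + 120 + 16 + 1) / 65536 = 6885/65536.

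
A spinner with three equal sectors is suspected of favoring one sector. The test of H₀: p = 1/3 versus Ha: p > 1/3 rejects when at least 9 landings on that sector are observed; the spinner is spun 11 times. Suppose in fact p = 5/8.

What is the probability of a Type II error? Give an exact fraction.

7252043967/8589934592

A Type II error is failing to reject when Ha holds: with p = 5/8, β = P(S ≤ 8).
Equivalently, β = 1 − P(S ≥ 9) = 7252043967/8589934592.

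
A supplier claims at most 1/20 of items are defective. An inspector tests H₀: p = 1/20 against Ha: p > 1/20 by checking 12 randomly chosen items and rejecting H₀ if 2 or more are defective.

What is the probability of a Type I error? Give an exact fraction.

α = P(reject H₀ | H₀ true) = P(X ≥ 2 | p = 1/20), X ~ Binomial(12, 1/20).
α = 1 − P(X ≤ 1) = 1 − 3611198025844789/4096000000000000 = 484801974155211/4096000000000000.

484801974155211/4096000000000000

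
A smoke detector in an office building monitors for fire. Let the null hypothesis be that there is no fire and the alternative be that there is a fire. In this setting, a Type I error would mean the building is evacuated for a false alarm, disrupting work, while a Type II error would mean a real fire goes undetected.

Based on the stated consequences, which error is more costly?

The Type II consequence (a real fire goes undetected) is more severe than the Type I consequence (the building is evacuated for a false alarm, disrupting work).

Type II error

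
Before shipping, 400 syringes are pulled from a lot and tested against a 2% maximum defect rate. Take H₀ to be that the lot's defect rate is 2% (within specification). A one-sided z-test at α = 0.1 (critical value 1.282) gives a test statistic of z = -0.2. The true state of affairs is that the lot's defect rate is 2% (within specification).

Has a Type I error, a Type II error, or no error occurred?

No error — this is a correct decision.

Since z = -0.2 ≤ z* = 1.282, H₀ is not rejected.
H₀ is true (actually the lot's defect rate is 2% (within specification)).
The decision matches the true state — no error.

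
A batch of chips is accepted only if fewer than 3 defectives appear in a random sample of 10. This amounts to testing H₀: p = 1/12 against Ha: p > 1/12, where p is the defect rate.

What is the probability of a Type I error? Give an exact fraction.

α = P(reject H₀ | H₀ true) = P(X ≥ 3 | p = 1/12), X ~ Binomial(10, 1/12).
Via the complement, α = 1 − Σ_{j=0}^{2} C(10,j)(1/12)^j(11/12)^{10-j} = 229526089/5159780352.

229526089/5159780352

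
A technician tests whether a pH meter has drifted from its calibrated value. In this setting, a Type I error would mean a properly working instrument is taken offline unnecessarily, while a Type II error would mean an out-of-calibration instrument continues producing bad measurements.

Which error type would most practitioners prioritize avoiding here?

Type II error

The Type II consequence (an out-of-calibration instrument continues producing bad measurements) is more severe than the Type I consequence (a properly working instrument is taken offline unnecessarily).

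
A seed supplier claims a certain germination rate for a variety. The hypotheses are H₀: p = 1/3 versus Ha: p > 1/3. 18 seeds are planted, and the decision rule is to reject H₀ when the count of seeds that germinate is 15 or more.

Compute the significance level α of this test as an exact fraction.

α = P(reject H₀ | H₀ true) = P(X ≥ 15 | p = 1/3), with X ~ Binomial(18, 1/3).
Summing C(18,j)(1/3)^j(2/3)^{18−j} for j = 15,…,18 gives 7177/387420489.

7177/387420489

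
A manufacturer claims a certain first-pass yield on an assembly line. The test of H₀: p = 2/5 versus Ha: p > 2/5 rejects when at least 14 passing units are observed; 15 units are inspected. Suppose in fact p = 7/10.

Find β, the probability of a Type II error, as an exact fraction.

A Type II error is failing to reject when Ha holds: with p = 7/10, β = P(S ≤ 13).
Summing C(15,j)·(7/10)^j·(3/10)^{15-j} for j = 0..13 gives 241183100052963/250000000000000.

241183100052963/250000000000000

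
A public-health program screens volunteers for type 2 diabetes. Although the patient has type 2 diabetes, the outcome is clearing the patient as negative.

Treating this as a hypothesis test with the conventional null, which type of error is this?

The null hypothesis here is that the patient does not have type 2 diabetes.
'Clearing the patient as negative' corresponds to failing to reject H₀.
H₀ was not rejected but H₀ is false — a Type II error (false negative).

Type II error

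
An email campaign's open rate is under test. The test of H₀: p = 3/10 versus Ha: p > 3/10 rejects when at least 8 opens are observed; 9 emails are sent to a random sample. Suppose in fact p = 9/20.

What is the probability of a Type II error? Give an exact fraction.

Under the alternative p = 9/20, Y ~ Binomial(9, 9/20); β is the probability the test does not reject, P(Y < 8).
Adding the binomial probabilities P(Y=0)+…+P(Y=7) at p = 9/20 gives 126837738533/128000000000.

126837738533/128000000000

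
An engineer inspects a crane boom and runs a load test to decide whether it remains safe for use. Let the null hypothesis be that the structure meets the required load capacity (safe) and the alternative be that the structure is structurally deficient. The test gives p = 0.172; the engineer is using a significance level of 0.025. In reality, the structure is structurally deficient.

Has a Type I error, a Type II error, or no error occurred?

Type II error

Since p = 0.172 ≥ α = 0.025, H₀ is not rejected.
H₀ is false (actually the structure is structurally deficient).
Failing to reject a false H₀ is a Type II error.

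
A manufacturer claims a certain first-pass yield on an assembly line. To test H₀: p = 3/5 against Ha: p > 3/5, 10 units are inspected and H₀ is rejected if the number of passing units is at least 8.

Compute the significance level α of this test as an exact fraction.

1633689/9765625

α = P(reject H₀ | H₀ true) = P(S ≥ 8 | p = 3/5), with S ~ Binomial(10, 3/5).
P(S ≥ 8) = Σ_{j=8}^{10} C(10,j)·(3/5)^j·(2/5)^{10-j} = 1633689/9765625.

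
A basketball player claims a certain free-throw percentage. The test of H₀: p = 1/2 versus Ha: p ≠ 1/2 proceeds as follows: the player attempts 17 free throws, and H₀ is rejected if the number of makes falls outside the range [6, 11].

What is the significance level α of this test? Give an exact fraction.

α = P(X ≤ 5 or X ≥ 12 | p = 1/2), X ~ Binomial(17, 1/2).
The two tails are symmetric, so α = 2·(1 + 17 + 136 + 680 + 2380 + 6188)/2^17 = 18804/131072 = 4701/32768.

4701/32768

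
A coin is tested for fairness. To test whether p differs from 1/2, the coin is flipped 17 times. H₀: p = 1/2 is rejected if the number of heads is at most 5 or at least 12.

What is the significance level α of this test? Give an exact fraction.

Under H₀, K ~ Binomial(17, 1/2); α is the probability of landing in either tail, P(K ≤ 5) + P(K ≥ 12).
The two tails are symmetric, so α = 2·(1 + 17 + 136 + 680 + 2380 + 6188)/2^17 = 18804/131072 = 4701/32768.

4701/32768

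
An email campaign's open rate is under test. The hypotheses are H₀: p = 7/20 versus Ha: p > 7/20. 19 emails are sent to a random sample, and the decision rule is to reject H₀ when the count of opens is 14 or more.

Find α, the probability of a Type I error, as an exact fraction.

441451161257878012297/655360000000000000000000

α = P(reject H₀ | H₀ true) = P(K ≥ 14 | p = 7/20), with K ~ Binomial(19, 7/20).
Adding the binomial terms for j = 14 through 19 with p = 7/20 yields 441451161257878012297/655360000000000000000000.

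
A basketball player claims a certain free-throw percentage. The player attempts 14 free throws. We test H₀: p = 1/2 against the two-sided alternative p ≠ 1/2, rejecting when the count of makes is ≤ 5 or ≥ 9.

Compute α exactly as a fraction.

Under H₀, S ~ Binomial(14, 1/2); α is the probability of landing in either tail, P(S ≤ 5) + P(S ≥ 9).
The two tails are symmetric, so α = 2·(1 + 14 + 91 + 364 + 1001 + 2002)/2^14 = 6946/16384 = 3473/8192.

3473/8192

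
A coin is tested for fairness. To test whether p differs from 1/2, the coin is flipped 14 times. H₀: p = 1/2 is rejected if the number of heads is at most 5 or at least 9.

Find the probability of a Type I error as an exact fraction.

Under H₀, X ~ Binomial(14, 1/2); α is the probability of landing in either tail, P(X ≤ 5) + P(X ≥ 9).
Each tail has probability (1 + 14 + 91 + 364 + 1001 + 2002)/16384; doubling gives α = 6946/16384 = 3473/8192.

3473/8192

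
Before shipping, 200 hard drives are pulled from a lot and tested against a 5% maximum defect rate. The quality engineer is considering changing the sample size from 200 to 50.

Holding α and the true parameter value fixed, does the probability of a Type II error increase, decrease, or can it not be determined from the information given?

With less data the test statistic is noisier; under Ha, more outcomes land inside the acceptance region.

It increases.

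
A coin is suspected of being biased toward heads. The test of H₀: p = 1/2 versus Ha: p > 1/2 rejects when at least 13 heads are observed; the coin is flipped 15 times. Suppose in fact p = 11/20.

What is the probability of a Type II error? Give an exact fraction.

β = P(fail to reject H₀ | Ha true) = P(Y ≤ 12 | p = 11/20), Y ~ Binomial(15, 11/20).
Adding the binomial probabilities P(Y=0)+…+P(Y=12) at p = 11/20 gives 32418940857512713659/32768000000000000000.

32418940857512713659/32768000000000000000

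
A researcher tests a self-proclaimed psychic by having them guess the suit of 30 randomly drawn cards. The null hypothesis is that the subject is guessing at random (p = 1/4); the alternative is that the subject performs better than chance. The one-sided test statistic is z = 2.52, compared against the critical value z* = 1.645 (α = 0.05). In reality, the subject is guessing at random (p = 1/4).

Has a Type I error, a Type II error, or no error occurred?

Since z = 2.52 > z* = 1.645, H₀ is rejected.
H₀ is true (actually the subject is guessing at random (p = 1/4)).
Rejecting a true H₀ is a Type I error.

Type I error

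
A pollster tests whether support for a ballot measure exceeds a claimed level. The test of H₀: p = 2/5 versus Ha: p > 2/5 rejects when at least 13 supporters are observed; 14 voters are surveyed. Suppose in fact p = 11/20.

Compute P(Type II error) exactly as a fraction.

1633670388436281453/1638400000000000000

β = P(fail to reject H₀ | Ha true) = P(K ≤ 12 | p = 11/20), K ~ Binomial(14, 11/20).
Summing C(14,j)·(11/20)^j·(9/20)^{14-j} for j = 0..12 gives 1633670388436281453/1638400000000000000.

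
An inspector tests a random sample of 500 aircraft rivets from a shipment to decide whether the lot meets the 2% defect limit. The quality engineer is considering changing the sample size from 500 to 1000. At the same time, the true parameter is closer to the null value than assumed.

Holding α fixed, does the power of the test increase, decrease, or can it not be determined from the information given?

The first change alone would make β decrease; the second alone would make β increase. Which effect dominates depends on the magnitudes, which are not given.
Since power = 1 − β, the effect on power is likewise indeterminate.

Cannot be determined from the information given.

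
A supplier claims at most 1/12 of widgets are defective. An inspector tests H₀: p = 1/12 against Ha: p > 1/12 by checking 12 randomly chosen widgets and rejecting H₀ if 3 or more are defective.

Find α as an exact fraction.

642062000537/8916100448256

The significance level is the probability, assuming p = 1/12, of seeing 3 or more defectives in 12 draws.
α = 1 − P(S ≤ 2) = 1 − 8274038447719/8916100448256 = 642062000537/8916100448256.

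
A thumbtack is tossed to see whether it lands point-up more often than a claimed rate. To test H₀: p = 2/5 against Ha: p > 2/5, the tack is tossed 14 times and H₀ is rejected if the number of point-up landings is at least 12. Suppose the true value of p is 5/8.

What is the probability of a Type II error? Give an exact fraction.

Under the alternative p = 5/8, X ~ Binomial(14, 5/8); β is the probability the test does not reject, P(X < 12).
Summing C(14,j)·(5/8)^j·(3/8)^{14-j} for j = 0..11 gives 2070361146177/2199023255552.

2070361146177/2199023255552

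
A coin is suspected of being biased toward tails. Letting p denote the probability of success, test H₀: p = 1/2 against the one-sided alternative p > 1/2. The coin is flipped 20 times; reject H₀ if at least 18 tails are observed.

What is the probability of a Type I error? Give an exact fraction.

α = P(reject H₀ | H₀ true) = P(K ≥ 18 | p = 1/2), with K ~ Binomial(20, 1/2).
P(K ≥ 18) = [C(20,18) + C(20,19) + C(20,20)] / 2^20 = (190 + 20 + 1) / 1048576 = 211/1048576.

211/1048576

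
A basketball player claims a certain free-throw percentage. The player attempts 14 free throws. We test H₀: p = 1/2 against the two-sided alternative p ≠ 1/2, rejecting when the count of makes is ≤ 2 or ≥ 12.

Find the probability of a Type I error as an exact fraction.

53/4096

The significance level is the null-hypothesis probability of the rejection region {≤2} ∪ {≥12}.
The two tails are symmetric, so α = 2·(1 + 14 + 91)/2^14 = 212/16384 = 53/4096.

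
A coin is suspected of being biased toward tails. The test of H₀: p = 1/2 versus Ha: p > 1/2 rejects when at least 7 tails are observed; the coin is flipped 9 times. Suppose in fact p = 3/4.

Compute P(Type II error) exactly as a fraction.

A Type II error is failing to reject when Ha holds: with p = 3/4, β = P(X ≤ 6).
Equivalently, β = 1 − P(X ≥ 7) = 13085/32768.

13085/32768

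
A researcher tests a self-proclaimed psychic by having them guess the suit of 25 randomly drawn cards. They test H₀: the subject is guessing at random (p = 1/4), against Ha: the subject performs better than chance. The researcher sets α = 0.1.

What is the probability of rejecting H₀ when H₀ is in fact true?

The significance level α is, by definition, the probability of a Type I error — P(reject H₀ | H₀ true).

0.1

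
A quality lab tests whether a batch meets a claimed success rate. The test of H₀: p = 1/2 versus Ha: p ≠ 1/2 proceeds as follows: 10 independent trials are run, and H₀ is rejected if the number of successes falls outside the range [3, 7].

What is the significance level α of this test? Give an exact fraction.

7/64

Under H₀, X ~ Binomial(10, 1/2); α is the probability of landing in either tail, P(X ≤ 2) + P(X ≥ 8).
Each tail has probability (1 + 10 + 45)/1024; doubling gives α = 112/1024 = 7/64.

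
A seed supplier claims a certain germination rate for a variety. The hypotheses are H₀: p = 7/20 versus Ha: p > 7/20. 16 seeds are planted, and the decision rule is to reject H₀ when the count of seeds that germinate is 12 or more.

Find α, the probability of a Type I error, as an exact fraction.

34138552149875229/26214400000000000000

Under H₀, X ~ Binomial(16, 7/20), and α = P(X ≥ 12).
Adding the binomial terms for j = 12 through 16 with p = 7/20 yields 34138552149875229/26214400000000000000.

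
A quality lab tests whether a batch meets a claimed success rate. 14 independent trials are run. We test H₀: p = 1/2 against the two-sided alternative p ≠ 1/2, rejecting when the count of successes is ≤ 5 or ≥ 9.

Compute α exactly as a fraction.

The significance level is the null-hypothesis probability of the rejection region {≤5} ∪ {≥9}.
Each tail has probability (1 + 14 + 91 + 364 + 1001 + 2002)/16384; doubling gives α = 6946/16384 = 3473/8192.

3473/8192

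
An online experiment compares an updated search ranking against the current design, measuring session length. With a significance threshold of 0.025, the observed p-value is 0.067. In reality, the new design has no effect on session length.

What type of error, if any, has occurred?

Neither — the decision is correct.

The conventional null hypothesis is that the new design has no effect on session length.
Since p = 0.067 ≥ α = 0.025, H₀ is not rejected.
H₀ is true (actually the new design has no effect on session length).
The decision matches the true state — no error.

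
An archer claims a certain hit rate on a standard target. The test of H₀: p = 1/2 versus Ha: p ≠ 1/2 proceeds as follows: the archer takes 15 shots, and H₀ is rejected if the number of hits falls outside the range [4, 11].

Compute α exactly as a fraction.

Under H₀, X ~ Binomial(15, 1/2); α is the probability of landing in either tail, P(X ≤ 3) + P(X ≥ 12).
The two tails are symmetric, so α = 2·(1 + 15 + 105 + 455)/2^15 = 1152/32768 = 9/256.

9/256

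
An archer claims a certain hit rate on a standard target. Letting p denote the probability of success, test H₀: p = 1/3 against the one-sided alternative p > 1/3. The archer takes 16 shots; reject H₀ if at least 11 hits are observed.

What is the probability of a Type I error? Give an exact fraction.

19321/4782969

Under H₀, S ~ Binomial(16, 1/3), and α = P(S ≥ 11).
Adding the binomial terms for j = 11 through 16 with p = 1/3 yields 19321/4782969.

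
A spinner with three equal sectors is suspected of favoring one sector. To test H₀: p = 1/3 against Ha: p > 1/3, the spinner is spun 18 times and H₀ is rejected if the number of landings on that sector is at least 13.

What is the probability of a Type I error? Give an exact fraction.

The Type I error probability is α = P(Y ≥ 13) computed under H₀, where Y ~ Binomial(18, 1/3).
Summing C(18,j)(1/3)^j(2/3)^{18−j} for j = 13,…,18 gives 330313/387420489.

330313/387420489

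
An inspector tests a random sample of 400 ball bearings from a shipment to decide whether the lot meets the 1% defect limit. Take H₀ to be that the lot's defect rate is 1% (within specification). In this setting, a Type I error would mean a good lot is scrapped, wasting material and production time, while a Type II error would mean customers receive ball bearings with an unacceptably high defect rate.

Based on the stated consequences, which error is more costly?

The Type II consequence (customers receive ball bearings with an unacceptably high defect rate) is more severe than the Type I consequence (a good lot is scrapped, wasting material and production time).

Type II error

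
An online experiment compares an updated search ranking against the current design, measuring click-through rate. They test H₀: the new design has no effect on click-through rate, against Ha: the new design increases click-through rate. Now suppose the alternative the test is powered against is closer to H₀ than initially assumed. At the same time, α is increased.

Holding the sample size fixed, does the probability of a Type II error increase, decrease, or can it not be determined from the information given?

The first change alone would make β increase; the second alone would make β decrease. Which effect dominates depends on the magnitudes, which are not given.

Cannot be determined from the information given.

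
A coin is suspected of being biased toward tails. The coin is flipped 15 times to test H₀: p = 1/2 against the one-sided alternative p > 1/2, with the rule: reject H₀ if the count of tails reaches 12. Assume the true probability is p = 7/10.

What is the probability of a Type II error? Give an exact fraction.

Under the alternative p = 7/10, K ~ Binomial(15, 7/10); β is the probability the test does not reject, P(K < 12).
Adding the binomial probabilities P(K=0)+…+P(K=11) at p = 7/10 gives 87891509014119/125000000000000.

87891509014119/125000000000000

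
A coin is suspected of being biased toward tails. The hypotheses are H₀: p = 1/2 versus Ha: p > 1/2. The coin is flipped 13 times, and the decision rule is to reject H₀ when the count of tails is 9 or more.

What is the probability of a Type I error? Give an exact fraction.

1093/8192

α = P(reject H₀ | H₀ true) = P(X ≥ 9 | p = 1/2), with X ~ Binomial(13, 1/2).
Summing the upper tail: (715 + 286 + 78 + 13 + 1) / 2^13 = 1093/8192.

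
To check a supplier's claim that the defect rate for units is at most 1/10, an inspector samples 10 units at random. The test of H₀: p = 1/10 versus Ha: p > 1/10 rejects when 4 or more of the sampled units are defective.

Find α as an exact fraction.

7996999/625000000

The significance level is the probability, assuming p = 1/10, of seeing 4 or more defectives in 10 draws.
α = 1 − P(X ≤ 3) = 1 − 617003001/625000000 = 7996999/625000000.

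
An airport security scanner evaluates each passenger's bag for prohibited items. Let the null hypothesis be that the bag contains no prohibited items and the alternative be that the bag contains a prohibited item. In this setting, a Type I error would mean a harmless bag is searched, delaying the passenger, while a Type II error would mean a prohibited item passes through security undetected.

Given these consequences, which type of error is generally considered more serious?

The Type II consequence (a prohibited item passes through security undetected) is more severe than the Type I consequence (a harmless bag is searched, delaying the passenger).

Type II error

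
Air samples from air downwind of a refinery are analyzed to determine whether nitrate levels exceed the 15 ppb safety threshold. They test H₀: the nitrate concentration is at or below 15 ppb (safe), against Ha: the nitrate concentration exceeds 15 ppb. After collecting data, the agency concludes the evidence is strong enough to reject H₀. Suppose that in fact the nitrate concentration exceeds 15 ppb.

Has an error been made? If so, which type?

No error — this is a correct decision.

The test rejected a false H₀ — the decision matches the true state.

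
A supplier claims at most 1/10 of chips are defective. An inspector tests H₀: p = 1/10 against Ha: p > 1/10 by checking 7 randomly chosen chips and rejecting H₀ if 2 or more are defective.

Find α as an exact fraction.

Under H₀, Y ~ Binomial(7, 1/10); the Type I error rate is P(Y ≥ 2).
Via the complement, α = 1 − Σ_{j=0}^{1} C(7,j)(1/10)^j(9/10)^{7-j} = 93559/625000.

93559/625000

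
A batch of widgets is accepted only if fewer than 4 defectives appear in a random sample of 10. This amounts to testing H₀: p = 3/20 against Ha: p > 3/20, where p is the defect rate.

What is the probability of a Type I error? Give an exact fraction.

127922685129/2560000000000

The significance level is the probability, assuming p = 3/20, of seeing 4 or more defectives in 10 draws.
Via the complement, α = 1 − Σ_{j=0}^{3} C(10,j)(3/20)^j(17/20)^{10-j} = 127922685129/2560000000000.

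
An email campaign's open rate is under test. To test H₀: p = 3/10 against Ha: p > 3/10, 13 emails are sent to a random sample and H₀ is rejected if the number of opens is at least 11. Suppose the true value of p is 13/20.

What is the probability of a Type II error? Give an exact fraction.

β = P(fail to reject H₀ | Ha true) = P(X ≤ 10 | p = 13/20), X ~ Binomial(13, 13/20).
Adding the binomial probabilities P(X=0)+…+P(X=10) at p = 13/20 gives 36323681060626281/40960000000000000.

36323681060626281/40960000000000000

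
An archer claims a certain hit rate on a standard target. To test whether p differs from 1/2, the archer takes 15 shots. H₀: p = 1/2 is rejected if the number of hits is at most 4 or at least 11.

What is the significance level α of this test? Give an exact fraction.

Under H₀, S ~ Binomial(15, 1/2); α is the probability of landing in either tail, P(S ≤ 4) + P(S ≥ 11).
By symmetry, α = 2·P(S ≤ 4) = 2·(1 + 15 + 105 + 455 + 1365)/32768 = 3882/32768 = 1941/16384.

1941/16384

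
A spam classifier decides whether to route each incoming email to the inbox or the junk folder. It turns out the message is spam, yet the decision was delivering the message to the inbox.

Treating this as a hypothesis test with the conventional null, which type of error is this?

Type II error

The null hypothesis here is that the message is legitimate (not spam).
'Delivering the message to the inbox' corresponds to failing to reject H₀.
H₀ was not rejected but H₀ is false — a Type II error (false negative).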